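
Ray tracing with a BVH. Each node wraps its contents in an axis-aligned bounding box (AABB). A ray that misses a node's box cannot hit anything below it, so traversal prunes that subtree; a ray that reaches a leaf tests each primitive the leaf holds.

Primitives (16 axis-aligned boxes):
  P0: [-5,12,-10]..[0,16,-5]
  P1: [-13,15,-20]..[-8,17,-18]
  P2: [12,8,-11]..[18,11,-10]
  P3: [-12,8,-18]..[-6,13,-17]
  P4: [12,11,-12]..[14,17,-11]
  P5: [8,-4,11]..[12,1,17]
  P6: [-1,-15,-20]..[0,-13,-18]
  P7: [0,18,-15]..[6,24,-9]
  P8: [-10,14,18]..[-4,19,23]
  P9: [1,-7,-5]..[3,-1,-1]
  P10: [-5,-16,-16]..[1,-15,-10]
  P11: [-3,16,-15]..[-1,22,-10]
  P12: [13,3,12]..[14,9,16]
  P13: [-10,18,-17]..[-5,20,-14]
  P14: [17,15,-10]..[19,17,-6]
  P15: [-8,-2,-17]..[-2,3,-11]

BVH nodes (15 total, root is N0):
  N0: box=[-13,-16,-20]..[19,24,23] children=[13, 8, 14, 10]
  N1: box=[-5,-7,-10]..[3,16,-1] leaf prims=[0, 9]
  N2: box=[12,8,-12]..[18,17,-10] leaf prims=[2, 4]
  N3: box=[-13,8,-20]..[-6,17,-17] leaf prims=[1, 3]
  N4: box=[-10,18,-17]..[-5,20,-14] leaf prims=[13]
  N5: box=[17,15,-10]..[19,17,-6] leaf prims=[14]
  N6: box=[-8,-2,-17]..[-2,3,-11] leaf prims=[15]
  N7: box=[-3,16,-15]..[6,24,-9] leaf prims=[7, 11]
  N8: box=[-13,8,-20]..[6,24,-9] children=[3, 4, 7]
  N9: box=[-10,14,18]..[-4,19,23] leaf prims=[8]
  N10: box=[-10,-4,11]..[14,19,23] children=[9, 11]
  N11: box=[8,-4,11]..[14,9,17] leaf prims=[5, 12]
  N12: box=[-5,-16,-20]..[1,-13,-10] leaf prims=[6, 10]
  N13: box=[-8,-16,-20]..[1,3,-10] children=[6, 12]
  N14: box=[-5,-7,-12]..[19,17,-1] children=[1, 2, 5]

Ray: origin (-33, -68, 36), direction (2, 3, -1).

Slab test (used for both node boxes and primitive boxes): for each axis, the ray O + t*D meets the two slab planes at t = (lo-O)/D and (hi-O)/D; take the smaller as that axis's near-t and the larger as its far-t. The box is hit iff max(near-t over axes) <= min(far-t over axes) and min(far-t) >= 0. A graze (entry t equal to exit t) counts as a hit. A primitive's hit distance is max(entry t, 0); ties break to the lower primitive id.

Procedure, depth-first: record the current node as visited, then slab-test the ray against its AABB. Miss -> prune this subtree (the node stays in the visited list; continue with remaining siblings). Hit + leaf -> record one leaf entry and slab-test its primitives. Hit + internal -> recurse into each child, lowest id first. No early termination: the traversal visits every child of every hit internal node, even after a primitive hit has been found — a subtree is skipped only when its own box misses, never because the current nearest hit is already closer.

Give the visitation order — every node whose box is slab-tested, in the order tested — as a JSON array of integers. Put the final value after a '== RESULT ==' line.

Walk:
N0 x:[10,26] y:[52/3,92/3] z:[13,56] -> hit [52/3,26], descend [8, 10, 13, 14]
  N8 x:[10,39/2] y:[76/3,92/3] z:[45,56] -> miss, prune
  N10 x:[23/2,47/2] y:[64/3,29] z:[13,25] -> hit [64/3,47/2], descend [9, 11]
    N9 x:[23/2,29/2] y:[82/3,29] z:[13,18] -> miss, prune
    N11 x:[41/2,47/2] y:[64/3,77/3] z:[19,25] -> hit [64/3,47/2] leaf, test {P5@t=64/3, P12(miss)}
  N13 x:[25/2,17] y:[52/3,71/3] z:[46,56] -> miss, prune
  N14 x:[14,26] y:[61/3,85/3] z:[37,48] -> miss, prune

7 AABB tests over nodes [0, 8, 10, 9, 11, 13, 14]; 1 leaf entered; closest P5.

== RESULT ==
[0, 8, 10, 9, 11, 13, 14]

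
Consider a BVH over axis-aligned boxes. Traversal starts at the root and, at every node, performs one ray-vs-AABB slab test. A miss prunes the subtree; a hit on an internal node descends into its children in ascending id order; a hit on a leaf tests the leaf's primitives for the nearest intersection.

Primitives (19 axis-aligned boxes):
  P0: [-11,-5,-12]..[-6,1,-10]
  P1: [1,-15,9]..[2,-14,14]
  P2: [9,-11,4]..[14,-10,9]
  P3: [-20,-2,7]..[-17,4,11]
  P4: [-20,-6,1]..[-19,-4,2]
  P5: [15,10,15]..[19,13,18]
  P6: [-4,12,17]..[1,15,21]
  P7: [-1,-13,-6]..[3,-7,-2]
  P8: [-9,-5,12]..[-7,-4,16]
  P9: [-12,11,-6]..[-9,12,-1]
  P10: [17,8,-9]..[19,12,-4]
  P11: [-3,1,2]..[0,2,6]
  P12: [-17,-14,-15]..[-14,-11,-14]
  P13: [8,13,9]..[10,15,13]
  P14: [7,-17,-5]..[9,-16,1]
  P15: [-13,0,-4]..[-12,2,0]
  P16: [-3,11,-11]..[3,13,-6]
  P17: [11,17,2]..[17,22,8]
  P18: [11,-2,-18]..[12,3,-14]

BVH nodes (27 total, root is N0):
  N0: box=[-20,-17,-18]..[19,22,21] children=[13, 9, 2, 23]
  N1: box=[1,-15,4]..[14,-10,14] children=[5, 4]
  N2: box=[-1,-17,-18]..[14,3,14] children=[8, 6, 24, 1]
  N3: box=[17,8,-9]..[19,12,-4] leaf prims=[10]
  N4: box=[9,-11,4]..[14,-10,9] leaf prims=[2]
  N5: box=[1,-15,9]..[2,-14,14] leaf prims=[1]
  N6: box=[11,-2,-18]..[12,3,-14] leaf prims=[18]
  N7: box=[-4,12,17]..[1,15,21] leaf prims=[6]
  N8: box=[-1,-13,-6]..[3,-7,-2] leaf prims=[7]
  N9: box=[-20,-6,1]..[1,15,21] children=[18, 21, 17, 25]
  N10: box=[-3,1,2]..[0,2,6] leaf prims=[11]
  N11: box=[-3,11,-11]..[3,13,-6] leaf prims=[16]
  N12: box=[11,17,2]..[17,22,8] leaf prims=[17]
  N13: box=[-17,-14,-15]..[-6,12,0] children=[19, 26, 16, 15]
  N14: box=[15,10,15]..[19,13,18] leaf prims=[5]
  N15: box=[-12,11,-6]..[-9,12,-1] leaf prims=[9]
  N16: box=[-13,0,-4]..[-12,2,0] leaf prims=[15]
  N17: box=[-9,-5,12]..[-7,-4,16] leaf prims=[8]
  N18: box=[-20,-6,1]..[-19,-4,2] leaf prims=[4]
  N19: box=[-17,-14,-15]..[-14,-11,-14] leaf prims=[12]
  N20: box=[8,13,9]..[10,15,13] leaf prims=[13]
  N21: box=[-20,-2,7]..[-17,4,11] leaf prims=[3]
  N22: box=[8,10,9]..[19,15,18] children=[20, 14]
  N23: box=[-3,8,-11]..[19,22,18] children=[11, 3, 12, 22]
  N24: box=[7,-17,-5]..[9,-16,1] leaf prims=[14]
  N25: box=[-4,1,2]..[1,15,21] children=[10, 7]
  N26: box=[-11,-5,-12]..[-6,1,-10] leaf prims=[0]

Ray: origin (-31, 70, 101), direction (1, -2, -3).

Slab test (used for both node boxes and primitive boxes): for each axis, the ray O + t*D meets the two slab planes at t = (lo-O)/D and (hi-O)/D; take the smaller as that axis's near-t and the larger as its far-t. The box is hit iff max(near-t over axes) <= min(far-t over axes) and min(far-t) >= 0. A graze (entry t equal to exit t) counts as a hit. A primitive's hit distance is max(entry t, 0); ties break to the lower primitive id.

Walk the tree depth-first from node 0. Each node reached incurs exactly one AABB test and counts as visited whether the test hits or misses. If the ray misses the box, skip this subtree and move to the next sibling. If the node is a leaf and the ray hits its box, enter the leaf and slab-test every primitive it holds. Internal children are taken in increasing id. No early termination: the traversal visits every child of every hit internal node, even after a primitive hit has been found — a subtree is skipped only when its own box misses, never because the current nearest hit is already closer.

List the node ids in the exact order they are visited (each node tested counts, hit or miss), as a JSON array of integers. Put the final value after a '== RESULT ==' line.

Walk:
N0 x:[11,50] y:[24,87/2] z:[80/3,119/3] -> hit [80/3,119/3], descend [2, 9, 13, 23]
  N2 x:[30,45] y:[67/2,87/2] z:[29,119/3] -> hit [67/2,119/3], descend [1, 6, 8, 24]
    N1 x:[32,45] y:[40,85/2] z:[29,97/3] -> miss, prune
    N6 x:[42,43] y:[67/2,36] z:[115/3,119/3] -> miss, prune
    N8 x:[30,34] y:[77/2,83/2] z:[103/3,107/3] -> miss, prune
    N24 x:[38,40] y:[43,87/2] z:[100/3,106/3] -> miss, prune
  N9 x:[11,32] y:[55/2,38] z:[80/3,100/3] -> hit [55/2,32], descend [17, 18, 21, 25]
    N17 x:[22,24] y:[37,75/2] z:[85/3,89/3] -> miss, prune
    N18 x:[11,12] y:[37,38] z:[33,100/3] -> miss, prune
    N21 x:[11,14] y:[33,36] z:[30,94/3] -> miss, prune
    N25 x:[27,32] y:[55/2,69/2] z:[80/3,33] -> hit [55/2,32], descend [7, 10]
      N7 x:[27,32] y:[55/2,29] z:[80/3,28] -> hit [55/2,28] leaf, test {P6@t=55/2}
      N10 x:[28,31] y:[34,69/2] z:[95/3,33] -> miss, prune
  N13 x:[14,25] y:[29,42] z:[101/3,116/3] -> miss, prune
  N23 x:[28,50] y:[24,31] z:[83/3,112/3] -> hit [28,31], descend [3, 11, 12, 22]
    N3 x:[48,50] y:[29,31] z:[35,110/3] -> miss, prune
    N11 x:[28,34] y:[57/2,59/2] z:[107/3,112/3] -> miss, prune
    N12 x:[42,48] y:[24,53/2] z:[31,33] -> miss, prune
    N22 x:[39,50] y:[55/2,30] z:[83/3,92/3] -> miss, prune

order=[0, 2, 1, 6, 8, 24, 9, 17, 18, 21, 25, 7, 10, 13, 23, 3, 11, 12, 22]  |boxes|=19  |leaves|=1  hit=P6

== RESULT ==
[0, 2, 1, 6, 8, 24, 9, 17, 18, 21, 25, 7, 10, 13, 23, 3, 11, 12, 22]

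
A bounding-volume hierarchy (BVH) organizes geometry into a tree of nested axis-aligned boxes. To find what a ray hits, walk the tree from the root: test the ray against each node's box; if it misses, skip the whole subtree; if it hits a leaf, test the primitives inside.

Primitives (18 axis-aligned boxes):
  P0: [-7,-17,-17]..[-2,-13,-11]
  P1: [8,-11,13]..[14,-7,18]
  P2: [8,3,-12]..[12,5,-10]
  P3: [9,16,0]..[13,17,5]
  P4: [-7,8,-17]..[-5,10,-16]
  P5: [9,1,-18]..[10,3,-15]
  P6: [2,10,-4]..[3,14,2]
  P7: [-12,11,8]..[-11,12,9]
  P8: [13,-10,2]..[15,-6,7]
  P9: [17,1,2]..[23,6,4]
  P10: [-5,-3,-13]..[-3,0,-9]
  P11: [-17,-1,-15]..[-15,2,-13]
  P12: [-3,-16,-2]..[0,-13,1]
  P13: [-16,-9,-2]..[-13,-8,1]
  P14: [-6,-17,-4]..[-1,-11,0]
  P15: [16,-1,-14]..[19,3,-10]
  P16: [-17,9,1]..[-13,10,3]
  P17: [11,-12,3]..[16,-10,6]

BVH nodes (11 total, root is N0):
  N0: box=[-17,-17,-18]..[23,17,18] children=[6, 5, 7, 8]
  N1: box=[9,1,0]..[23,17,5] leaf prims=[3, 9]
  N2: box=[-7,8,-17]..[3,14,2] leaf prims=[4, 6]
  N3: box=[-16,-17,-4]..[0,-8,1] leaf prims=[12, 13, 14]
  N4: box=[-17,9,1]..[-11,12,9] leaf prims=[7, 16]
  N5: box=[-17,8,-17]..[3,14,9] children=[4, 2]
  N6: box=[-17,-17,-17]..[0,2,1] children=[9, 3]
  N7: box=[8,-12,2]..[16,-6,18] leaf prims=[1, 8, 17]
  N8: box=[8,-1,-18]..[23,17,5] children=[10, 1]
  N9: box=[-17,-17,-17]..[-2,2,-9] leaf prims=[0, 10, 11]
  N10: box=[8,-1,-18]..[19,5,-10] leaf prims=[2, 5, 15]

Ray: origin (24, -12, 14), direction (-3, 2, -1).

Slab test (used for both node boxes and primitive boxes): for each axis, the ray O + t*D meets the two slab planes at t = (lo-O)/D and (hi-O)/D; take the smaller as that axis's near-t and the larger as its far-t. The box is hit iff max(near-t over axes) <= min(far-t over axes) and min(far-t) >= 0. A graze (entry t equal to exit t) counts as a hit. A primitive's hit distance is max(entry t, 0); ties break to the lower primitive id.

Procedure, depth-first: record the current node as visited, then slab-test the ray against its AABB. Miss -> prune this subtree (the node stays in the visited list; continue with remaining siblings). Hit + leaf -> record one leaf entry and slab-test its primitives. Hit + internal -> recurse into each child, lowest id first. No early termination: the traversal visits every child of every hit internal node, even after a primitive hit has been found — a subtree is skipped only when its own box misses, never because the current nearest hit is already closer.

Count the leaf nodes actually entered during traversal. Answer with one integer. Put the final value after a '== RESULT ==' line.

Trace the traversal:
N0 x:[1/3,41/3] y:[-5/2,29/2] z:[-4,32] -> hit [1/3,41/3], descend [5, 6, 7, 8]
  N5 x:[7,41/3] y:[10,13] z:[5,31] -> hit [10,13], descend [2, 4]
    N2 x:[7,31/3] y:[10,13] z:[12,31] -> miss, prune
    N4 x:[35/3,41/3] y:[21/2,12] z:[5,13] -> hit [35/3,12] leaf, test {P7(miss), P16(miss)}
  N6 x:[8,41/3] y:[-5/2,7] z:[13,31] -> miss, prune
  N7 x:[8/3,16/3] y:[0,3] z:[-4,12] -> hit [8/3,3] leaf, test {P1(miss), P8(miss), P17(miss)}
  N8 x:[1/3,16/3] y:[11/2,29/2] z:[9,32] -> miss, prune

order=[0, 5, 2, 4, 6, 7, 8]  |boxes|=7  |leaves|=2  hit=miss

== RESULT ==
2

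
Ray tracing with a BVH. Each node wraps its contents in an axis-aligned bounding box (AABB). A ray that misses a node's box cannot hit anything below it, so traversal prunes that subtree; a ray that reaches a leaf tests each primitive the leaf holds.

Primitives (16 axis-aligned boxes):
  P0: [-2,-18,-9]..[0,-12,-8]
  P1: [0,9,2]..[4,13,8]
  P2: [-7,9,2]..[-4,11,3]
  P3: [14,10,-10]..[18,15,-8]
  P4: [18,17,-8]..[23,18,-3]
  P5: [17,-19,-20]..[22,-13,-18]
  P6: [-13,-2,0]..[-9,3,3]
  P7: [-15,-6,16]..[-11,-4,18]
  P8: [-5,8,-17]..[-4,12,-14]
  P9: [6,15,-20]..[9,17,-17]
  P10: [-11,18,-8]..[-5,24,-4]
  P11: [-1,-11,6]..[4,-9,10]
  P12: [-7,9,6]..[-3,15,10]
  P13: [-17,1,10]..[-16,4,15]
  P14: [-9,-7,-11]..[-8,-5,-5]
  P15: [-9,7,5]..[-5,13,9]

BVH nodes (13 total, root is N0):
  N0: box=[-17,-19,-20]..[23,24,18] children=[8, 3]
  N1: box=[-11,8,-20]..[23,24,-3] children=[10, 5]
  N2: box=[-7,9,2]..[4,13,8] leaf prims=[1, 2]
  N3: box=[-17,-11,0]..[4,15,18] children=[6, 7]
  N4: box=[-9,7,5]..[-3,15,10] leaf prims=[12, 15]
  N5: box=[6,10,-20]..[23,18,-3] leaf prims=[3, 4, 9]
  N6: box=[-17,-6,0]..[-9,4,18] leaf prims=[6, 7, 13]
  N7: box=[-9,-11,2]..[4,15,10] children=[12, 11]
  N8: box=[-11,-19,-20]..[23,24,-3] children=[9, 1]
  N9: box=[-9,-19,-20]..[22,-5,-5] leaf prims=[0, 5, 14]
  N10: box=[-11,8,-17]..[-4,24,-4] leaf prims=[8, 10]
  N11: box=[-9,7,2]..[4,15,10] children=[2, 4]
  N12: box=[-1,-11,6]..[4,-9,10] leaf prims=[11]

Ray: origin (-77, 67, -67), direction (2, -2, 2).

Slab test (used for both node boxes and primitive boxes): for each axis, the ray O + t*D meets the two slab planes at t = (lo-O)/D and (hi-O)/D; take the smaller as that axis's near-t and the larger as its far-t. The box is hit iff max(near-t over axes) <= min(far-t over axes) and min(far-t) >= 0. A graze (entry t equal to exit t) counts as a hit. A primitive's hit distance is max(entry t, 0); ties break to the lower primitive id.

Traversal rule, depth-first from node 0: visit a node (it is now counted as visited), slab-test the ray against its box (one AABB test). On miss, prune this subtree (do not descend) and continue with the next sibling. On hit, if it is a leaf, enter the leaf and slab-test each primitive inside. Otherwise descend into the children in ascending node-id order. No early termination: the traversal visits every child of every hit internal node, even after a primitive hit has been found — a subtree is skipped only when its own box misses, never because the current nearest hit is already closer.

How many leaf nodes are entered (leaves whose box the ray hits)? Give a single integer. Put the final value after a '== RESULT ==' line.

Traverse from the root:
N0 x:[30,50] y:[43/2,43] z:[47/2,85/2] -> hit [30,85/2], descend [3, 8]
  N3 x:[30,81/2] y:[26,39] z:[67/2,85/2] -> hit [67/2,39], descend [6, 7]
    N6 x:[30,34] y:[63/2,73/2] z:[67/2,85/2] -> hit [67/2,34] leaf, test {P6@t=67/2, P7(miss), P13(miss)}
    N7 x:[34,81/2] y:[26,39] z:[69/2,77/2] -> hit [69/2,77/2], descend [11, 12]
      N11 x:[34,81/2] y:[26,30] z:[69/2,77/2] -> miss, prune
      N12 x:[38,81/2] y:[38,39] z:[73/2,77/2] -> hit [38,77/2] leaf, test {P11@t=38}
  N8 x:[33,50] y:[43/2,43] z:[47/2,32] -> miss, prune

Summary -> nodes [0, 3, 6, 7, 11, 12, 8]; box-tests=7; leaf-entries=2; first=P6

== RESULT ==
2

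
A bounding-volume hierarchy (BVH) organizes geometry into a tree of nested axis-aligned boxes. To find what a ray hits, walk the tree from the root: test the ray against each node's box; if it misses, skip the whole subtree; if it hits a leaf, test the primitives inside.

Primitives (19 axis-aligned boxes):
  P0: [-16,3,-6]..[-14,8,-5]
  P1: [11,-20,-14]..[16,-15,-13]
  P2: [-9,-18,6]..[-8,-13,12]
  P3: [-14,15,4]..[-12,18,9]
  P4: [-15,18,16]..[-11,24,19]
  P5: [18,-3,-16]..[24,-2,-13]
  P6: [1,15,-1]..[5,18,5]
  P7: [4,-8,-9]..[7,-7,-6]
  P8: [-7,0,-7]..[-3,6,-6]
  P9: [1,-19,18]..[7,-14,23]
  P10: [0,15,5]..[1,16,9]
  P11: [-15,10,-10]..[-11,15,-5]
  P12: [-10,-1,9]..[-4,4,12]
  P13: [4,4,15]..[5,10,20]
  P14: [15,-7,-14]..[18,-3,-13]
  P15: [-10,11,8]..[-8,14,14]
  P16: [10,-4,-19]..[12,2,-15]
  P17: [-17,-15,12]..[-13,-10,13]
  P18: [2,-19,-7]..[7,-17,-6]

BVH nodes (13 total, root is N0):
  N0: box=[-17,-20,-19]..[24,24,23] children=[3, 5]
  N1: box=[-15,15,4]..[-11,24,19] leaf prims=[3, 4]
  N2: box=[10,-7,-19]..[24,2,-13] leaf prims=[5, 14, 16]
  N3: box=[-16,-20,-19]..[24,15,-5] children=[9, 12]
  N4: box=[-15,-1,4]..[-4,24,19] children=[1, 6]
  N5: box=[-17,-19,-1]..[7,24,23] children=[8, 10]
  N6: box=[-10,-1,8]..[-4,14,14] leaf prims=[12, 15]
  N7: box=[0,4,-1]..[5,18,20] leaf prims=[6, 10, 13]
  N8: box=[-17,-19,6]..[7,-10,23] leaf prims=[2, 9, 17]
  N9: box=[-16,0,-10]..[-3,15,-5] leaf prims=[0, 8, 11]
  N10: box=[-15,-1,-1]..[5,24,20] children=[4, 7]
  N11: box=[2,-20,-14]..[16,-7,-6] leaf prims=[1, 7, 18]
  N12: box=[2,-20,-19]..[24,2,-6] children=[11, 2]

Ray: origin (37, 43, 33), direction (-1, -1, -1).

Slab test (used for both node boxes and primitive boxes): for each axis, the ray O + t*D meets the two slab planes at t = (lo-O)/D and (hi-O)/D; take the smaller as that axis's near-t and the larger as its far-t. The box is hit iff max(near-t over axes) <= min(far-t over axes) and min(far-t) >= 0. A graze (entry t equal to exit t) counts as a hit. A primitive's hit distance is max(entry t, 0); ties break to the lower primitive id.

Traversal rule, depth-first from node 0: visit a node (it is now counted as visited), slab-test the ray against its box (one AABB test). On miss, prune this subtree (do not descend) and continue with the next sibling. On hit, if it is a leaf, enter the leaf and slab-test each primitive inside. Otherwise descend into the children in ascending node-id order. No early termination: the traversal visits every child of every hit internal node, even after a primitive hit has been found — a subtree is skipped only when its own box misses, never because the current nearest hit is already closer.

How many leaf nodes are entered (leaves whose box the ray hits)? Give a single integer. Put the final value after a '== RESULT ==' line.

Traverse from the root:
N0 x:[13,54] y:[19,63] z:[10,52] -> hit [19,52], descend [3, 5]
  N3 x:[13,53] y:[28,63] z:[38,52] -> hit [38,52], descend [9, 12]
    N9 x:[40,53] y:[28,43] z:[38,43] -> hit [40,43] leaf, test {P0(miss), P8@t=40, P11(miss)}
    N12 x:[13,35] y:[41,63] z:[39,52] -> miss, prune
  N5 x:[30,54] y:[19,62] z:[10,34] -> hit [30,34], descend [8, 10]
    N8 x:[30,54] y:[53,62] z:[10,27] -> miss, prune
    N10 x:[32,52] y:[19,44] z:[13,34] -> hit [32,34], descend [4, 7]
      N4 x:[41,52] y:[19,44] z:[14,29] -> miss, prune
      N7 x:[32,37] y:[25,39] z:[13,34] -> hit [32,34] leaf, test {P6(miss), P10(miss), P13(miss)}

Summary -> nodes [0, 3, 9, 12, 5, 8, 10, 4, 7]; box-tests=9; leaf-entries=2; first=P8

== RESULT ==
2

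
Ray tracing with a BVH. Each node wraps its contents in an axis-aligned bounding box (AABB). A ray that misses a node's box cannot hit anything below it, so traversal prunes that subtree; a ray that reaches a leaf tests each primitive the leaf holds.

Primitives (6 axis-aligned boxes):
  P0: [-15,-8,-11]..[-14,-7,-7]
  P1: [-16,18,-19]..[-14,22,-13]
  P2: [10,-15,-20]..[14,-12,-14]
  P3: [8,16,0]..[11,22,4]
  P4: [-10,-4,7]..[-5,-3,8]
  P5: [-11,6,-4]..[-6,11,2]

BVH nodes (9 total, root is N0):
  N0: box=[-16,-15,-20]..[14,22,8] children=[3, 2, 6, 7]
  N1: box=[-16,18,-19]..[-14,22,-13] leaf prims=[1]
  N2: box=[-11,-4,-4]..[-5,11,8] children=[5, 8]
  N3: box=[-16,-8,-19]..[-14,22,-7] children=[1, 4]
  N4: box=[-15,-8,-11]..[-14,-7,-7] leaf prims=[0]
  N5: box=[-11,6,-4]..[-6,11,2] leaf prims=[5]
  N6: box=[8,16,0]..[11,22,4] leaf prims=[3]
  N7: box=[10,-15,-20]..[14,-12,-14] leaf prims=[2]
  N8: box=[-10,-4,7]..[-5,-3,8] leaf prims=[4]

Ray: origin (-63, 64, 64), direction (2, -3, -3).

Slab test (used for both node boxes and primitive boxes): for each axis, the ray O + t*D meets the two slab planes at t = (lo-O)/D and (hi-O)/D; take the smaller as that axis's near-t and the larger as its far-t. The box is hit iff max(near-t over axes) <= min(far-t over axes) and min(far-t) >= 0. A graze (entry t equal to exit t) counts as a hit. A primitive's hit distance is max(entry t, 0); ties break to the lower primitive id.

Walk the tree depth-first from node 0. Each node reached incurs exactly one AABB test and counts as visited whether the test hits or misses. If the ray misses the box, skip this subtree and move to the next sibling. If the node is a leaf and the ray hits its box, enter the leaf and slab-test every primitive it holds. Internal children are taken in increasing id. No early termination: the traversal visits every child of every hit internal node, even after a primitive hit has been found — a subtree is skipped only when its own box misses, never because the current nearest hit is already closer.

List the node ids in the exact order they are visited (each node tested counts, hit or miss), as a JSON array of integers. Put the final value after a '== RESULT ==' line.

Walk:
N0 x:[47/2,77/2] y:[14,79/3] z:[56/3,28] -> hit [47/2,79/3], descend [2, 3, 6, 7]
  N2 x:[26,29] y:[53/3,68/3] z:[56/3,68/3] -> miss, prune
  N3 x:[47/2,49/2] y:[14,24] z:[71/3,83/3] -> hit [71/3,24], descend [1, 4]
    N1 x:[47/2,49/2] y:[14,46/3] z:[77/3,83/3] -> miss, prune
    N4 x:[24,49/2] y:[71/3,24] z:[71/3,25] -> hit [24,24] leaf, test {P0@t=24}
  N6 x:[71/2,37] y:[14,16] z:[20,64/3] -> miss, prune
  N7 x:[73/2,77/2] y:[76/3,79/3] z:[26,28] -> miss, prune

Visited [0, 2, 3, 1, 4, 6, 7]. Tests: 7 box, 1 leaf. Nearest: P0.

== RESULT ==
[0, 2, 3, 1, 4, 6, 7]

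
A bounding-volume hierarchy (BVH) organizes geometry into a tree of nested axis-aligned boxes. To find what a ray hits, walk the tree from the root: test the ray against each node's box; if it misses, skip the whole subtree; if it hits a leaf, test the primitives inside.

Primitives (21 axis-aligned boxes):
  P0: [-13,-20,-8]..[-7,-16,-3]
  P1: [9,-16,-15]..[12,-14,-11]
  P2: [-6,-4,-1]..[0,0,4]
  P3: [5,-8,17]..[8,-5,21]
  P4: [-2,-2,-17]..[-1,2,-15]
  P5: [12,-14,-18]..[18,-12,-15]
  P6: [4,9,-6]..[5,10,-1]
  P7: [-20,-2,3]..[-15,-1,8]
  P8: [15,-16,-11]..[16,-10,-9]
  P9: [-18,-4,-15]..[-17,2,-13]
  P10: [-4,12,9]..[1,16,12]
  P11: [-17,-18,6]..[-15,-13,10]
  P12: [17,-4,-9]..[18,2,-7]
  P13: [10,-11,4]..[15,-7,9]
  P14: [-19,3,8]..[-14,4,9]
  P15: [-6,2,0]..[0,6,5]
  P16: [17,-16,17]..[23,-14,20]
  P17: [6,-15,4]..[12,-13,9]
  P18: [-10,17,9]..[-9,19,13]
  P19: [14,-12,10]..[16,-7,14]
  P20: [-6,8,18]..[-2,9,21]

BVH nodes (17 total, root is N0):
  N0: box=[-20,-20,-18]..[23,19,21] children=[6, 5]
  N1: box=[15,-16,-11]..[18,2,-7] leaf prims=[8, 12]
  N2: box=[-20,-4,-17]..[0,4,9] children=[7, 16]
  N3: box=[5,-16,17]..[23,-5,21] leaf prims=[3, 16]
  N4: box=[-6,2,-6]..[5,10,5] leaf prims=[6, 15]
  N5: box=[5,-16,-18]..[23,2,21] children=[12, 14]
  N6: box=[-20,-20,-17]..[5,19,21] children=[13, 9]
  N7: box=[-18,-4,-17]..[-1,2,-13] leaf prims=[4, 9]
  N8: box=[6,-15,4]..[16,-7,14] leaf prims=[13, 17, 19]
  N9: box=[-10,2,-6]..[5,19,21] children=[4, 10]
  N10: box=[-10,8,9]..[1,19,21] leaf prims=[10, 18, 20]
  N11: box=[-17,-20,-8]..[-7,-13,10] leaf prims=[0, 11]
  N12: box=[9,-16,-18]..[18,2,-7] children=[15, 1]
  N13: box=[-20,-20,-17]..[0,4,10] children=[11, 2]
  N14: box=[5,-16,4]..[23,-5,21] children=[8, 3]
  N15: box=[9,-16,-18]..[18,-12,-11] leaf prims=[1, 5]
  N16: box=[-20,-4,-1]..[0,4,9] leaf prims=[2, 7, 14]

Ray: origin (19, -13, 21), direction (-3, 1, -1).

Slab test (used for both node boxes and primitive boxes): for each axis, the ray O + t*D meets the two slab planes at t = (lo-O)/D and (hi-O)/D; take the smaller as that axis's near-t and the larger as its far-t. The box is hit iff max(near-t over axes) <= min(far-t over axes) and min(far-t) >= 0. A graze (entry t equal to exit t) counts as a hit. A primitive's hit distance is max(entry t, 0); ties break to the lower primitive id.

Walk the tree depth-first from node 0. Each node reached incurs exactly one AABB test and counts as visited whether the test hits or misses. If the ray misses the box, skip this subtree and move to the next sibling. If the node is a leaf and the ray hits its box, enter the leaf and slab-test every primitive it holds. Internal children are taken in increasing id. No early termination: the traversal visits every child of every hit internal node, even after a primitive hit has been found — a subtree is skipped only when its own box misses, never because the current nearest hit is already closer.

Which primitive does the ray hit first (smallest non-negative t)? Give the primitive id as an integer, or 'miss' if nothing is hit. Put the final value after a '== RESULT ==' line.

Walk:
N0 x:[-4/3,13] y:[-7,32] z:[0,39] -> hit [0,13], descend [5, 6]
  N5 x:[-4/3,14/3] y:[-3,15] z:[0,39] -> hit [0,14/3], descend [12, 14]
    N12 x:[1/3,10/3] y:[-3,15] z:[28,39] -> miss, prune
    N14 x:[-4/3,14/3] y:[-3,8] z:[0,17] -> hit [0,14/3], descend [3, 8]
      N3 x:[-4/3,14/3] y:[-3,8] z:[0,4] -> hit [0,4] leaf, test {P3(miss), P16(miss)}
      N8 x:[1,13/3] y:[-2,6] z:[7,17] -> miss, prune
  N6 x:[14/3,13] y:[-7,32] z:[0,38] -> hit [14/3,13], descend [9, 13]
    N9 x:[14/3,29/3] y:[15,32] z:[0,27] -> miss, prune
    N13 x:[19/3,13] y:[-7,17] z:[11,38] -> hit [11,13], descend [2, 11]
      N2 x:[19/3,13] y:[9,17] z:[12,38] -> hit [12,13], descend [7, 16]
        N7 x:[20/3,37/3] y:[9,15] z:[34,38] -> miss, prune
        N16 x:[19/3,13] y:[9,17] z:[12,22] -> hit [12,13] leaf, test {P2(miss), P7(miss), P14(miss)}
      N11 x:[26/3,12] y:[-7,0] z:[11,29] -> miss, prune

Visited [0, 5, 12, 14, 3, 8, 6, 9, 13, 2, 7, 16, 11]. Tests: 13 box, 2 leaf. Nearest: miss.

== RESULT ==
miss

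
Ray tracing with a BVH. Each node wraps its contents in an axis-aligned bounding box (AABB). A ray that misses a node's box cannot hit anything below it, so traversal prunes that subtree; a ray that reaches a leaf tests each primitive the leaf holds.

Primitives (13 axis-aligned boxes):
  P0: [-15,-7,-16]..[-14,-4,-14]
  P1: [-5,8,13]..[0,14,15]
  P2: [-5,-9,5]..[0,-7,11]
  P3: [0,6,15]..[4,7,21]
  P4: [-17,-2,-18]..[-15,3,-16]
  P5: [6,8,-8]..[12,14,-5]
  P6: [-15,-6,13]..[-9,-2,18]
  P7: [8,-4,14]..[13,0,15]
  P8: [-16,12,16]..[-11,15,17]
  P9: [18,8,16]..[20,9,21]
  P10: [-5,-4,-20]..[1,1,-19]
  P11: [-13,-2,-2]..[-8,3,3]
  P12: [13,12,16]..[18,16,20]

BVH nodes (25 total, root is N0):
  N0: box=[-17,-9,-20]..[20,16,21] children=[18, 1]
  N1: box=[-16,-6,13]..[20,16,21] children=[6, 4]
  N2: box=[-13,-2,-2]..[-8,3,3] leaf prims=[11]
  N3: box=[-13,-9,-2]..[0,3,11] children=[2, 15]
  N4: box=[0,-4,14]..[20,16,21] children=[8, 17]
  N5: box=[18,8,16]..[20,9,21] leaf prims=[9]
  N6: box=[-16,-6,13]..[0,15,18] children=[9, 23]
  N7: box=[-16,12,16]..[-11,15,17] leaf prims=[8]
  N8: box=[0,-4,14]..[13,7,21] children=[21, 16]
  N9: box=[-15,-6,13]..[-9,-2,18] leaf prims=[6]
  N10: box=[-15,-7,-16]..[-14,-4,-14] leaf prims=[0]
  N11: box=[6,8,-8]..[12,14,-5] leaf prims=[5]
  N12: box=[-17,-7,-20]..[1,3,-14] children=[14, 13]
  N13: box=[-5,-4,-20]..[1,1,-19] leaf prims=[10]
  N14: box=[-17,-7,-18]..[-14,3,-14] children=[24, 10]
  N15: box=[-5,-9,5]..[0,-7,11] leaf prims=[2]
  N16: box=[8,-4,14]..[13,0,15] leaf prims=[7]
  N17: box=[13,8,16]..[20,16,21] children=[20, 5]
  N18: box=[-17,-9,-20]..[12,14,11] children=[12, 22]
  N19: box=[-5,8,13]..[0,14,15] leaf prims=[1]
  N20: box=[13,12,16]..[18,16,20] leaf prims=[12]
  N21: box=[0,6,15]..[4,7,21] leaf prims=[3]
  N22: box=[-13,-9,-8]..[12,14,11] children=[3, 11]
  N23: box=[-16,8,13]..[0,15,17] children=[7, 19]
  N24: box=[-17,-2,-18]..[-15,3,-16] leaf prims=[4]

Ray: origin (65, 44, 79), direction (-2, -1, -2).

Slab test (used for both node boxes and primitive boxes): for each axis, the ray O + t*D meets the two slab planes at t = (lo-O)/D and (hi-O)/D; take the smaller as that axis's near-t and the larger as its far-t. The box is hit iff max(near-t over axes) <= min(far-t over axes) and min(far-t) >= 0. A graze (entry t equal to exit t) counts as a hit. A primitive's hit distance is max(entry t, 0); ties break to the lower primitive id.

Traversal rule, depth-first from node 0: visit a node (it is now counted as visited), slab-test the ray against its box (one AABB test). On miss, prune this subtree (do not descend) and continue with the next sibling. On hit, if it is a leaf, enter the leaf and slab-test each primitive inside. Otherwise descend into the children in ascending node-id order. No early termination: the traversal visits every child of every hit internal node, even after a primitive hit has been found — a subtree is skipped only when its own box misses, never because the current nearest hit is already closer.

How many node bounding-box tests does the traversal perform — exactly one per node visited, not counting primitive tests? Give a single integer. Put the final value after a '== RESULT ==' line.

Walk:
N0 x:[45/2,41] y:[28,53] z:[29,99/2] -> hit [29,41], descend [1, 18]
  N1 x:[45/2,81/2] y:[28,50] z:[29,33] -> hit [29,33], descend [4, 6]
    N4 x:[45/2,65/2] y:[28,48] z:[29,65/2] -> hit [29,65/2], descend [8, 17]
      N8 x:[26,65/2] y:[37,48] z:[29,65/2] -> miss, prune
      N17 x:[45/2,26] y:[28,36] z:[29,63/2] -> miss, prune
    N6 x:[65/2,81/2] y:[29,50] z:[61/2,33] -> hit [65/2,33], descend [9, 23]
      N9 x:[37,40] y:[46,50] z:[61/2,33] -> miss, prune
      N23 x:[65/2,81/2] y:[29,36] z:[31,33] -> hit [65/2,33], descend [7, 19]
        N7 x:[38,81/2] y:[29,32] z:[31,63/2] -> miss, prune
        N19 x:[65/2,35] y:[30,36] z:[32,33] -> hit [65/2,33] leaf, test {P1@t=65/2}
  N18 x:[53/2,41] y:[30,53] z:[34,99/2] -> hit [34,41], descend [12, 22]
    N12 x:[32,41] y:[41,51] z:[93/2,99/2] -> miss, prune
    N22 x:[53/2,39] y:[30,53] z:[34,87/2] -> hit [34,39], descend [3, 11]
      N3 x:[65/2,39] y:[41,53] z:[34,81/2] -> miss, prune
      N11 x:[53/2,59/2] y:[30,36] z:[42,87/2] -> miss, prune

order=[0, 1, 4, 8, 17, 6, 9, 23, 7, 19, 18, 12, 22, 3, 11]  |boxes|=15  |leaves|=1  hit=P1

== RESULT ==
15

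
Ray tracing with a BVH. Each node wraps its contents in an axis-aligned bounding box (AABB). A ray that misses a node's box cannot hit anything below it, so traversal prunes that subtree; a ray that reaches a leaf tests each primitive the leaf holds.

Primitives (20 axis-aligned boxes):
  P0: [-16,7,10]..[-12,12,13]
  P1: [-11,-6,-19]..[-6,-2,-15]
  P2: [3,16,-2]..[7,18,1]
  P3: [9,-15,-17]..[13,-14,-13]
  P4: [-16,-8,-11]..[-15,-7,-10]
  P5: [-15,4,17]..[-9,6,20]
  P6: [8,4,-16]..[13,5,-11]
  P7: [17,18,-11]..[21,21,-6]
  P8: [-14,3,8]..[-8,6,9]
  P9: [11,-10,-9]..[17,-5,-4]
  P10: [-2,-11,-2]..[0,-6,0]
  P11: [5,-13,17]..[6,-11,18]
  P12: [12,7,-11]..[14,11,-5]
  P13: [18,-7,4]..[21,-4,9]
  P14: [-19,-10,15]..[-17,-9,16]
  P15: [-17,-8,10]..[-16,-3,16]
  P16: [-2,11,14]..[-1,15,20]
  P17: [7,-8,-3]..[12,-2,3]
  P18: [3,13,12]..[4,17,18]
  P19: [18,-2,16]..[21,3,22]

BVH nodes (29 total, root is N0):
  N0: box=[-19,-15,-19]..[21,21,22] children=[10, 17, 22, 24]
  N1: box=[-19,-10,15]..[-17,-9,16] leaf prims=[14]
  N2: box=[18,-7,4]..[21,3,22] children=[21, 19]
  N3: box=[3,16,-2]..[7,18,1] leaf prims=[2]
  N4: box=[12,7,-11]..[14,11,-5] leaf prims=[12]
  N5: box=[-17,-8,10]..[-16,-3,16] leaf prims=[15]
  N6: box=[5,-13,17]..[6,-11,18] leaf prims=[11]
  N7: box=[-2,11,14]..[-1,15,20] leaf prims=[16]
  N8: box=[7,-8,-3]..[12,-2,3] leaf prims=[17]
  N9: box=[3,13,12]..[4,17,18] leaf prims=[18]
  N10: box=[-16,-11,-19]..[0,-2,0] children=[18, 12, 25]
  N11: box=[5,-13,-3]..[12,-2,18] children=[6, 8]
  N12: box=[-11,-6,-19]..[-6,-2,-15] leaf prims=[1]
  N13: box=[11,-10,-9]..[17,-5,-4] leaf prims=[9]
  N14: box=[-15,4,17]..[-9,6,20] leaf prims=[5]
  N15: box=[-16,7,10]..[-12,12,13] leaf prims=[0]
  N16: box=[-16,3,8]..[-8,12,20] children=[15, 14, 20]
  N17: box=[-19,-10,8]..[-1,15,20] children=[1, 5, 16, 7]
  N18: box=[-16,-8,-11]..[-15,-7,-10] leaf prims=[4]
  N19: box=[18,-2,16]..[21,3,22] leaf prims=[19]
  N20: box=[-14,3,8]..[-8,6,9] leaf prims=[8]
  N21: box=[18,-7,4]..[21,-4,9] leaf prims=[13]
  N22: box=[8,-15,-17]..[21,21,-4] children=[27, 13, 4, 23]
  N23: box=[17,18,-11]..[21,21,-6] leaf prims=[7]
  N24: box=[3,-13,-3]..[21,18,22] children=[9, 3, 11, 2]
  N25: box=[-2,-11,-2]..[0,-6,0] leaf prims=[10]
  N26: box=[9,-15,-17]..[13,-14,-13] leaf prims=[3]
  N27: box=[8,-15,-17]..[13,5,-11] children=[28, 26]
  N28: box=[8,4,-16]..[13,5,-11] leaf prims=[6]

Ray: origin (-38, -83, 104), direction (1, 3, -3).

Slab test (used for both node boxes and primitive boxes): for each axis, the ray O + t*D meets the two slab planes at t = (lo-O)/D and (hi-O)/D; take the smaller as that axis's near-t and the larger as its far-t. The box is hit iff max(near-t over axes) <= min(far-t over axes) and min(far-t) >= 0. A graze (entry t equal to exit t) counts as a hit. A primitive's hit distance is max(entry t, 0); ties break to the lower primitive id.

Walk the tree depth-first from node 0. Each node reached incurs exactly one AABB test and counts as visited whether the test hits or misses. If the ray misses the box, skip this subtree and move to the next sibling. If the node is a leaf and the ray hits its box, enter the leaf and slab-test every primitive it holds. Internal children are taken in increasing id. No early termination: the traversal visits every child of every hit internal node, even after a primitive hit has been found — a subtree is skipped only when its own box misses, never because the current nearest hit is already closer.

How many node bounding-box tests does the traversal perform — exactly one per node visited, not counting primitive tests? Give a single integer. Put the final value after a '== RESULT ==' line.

Trace the traversal:
N0 x:[19,59] y:[68/3,104/3] z:[82/3,41] -> hit [82/3,104/3], descend [10, 17, 22, 24]
  N10 x:[22,38] y:[24,27] z:[104/3,41] -> miss, prune
  N17 x:[19,37] y:[73/3,98/3] z:[28,32] -> hit [28,32], descend [1, 5, 7, 16]
    N1 x:[19,21] y:[73/3,74/3] z:[88/3,89/3] -> miss, prune
    N5 x:[21,22] y:[25,80/3] z:[88/3,94/3] -> miss, prune
    N7 x:[36,37] y:[94/3,98/3] z:[28,30] -> miss, prune
    N16 x:[22,30] y:[86/3,95/3] z:[28,32] -> hit [86/3,30], descend [14, 15, 20]
      N14 x:[23,29] y:[29,89/3] z:[28,29] -> hit [29,29] leaf, test {P5@t=29}
      N15 x:[22,26] y:[30,95/3] z:[91/3,94/3] -> miss, prune
      N20 x:[24,30] y:[86/3,89/3] z:[95/3,32] -> miss, prune
  N22 x:[46,59] y:[68/3,104/3] z:[36,121/3] -> miss, prune
  N24 x:[41,59] y:[70/3,101/3] z:[82/3,107/3] -> miss, prune

12 AABB tests over nodes [0, 10, 17, 1, 5, 7, 16, 14, 15, 20, 22, 24]; 1 leaf entered; closest P5.

== RESULT ==
12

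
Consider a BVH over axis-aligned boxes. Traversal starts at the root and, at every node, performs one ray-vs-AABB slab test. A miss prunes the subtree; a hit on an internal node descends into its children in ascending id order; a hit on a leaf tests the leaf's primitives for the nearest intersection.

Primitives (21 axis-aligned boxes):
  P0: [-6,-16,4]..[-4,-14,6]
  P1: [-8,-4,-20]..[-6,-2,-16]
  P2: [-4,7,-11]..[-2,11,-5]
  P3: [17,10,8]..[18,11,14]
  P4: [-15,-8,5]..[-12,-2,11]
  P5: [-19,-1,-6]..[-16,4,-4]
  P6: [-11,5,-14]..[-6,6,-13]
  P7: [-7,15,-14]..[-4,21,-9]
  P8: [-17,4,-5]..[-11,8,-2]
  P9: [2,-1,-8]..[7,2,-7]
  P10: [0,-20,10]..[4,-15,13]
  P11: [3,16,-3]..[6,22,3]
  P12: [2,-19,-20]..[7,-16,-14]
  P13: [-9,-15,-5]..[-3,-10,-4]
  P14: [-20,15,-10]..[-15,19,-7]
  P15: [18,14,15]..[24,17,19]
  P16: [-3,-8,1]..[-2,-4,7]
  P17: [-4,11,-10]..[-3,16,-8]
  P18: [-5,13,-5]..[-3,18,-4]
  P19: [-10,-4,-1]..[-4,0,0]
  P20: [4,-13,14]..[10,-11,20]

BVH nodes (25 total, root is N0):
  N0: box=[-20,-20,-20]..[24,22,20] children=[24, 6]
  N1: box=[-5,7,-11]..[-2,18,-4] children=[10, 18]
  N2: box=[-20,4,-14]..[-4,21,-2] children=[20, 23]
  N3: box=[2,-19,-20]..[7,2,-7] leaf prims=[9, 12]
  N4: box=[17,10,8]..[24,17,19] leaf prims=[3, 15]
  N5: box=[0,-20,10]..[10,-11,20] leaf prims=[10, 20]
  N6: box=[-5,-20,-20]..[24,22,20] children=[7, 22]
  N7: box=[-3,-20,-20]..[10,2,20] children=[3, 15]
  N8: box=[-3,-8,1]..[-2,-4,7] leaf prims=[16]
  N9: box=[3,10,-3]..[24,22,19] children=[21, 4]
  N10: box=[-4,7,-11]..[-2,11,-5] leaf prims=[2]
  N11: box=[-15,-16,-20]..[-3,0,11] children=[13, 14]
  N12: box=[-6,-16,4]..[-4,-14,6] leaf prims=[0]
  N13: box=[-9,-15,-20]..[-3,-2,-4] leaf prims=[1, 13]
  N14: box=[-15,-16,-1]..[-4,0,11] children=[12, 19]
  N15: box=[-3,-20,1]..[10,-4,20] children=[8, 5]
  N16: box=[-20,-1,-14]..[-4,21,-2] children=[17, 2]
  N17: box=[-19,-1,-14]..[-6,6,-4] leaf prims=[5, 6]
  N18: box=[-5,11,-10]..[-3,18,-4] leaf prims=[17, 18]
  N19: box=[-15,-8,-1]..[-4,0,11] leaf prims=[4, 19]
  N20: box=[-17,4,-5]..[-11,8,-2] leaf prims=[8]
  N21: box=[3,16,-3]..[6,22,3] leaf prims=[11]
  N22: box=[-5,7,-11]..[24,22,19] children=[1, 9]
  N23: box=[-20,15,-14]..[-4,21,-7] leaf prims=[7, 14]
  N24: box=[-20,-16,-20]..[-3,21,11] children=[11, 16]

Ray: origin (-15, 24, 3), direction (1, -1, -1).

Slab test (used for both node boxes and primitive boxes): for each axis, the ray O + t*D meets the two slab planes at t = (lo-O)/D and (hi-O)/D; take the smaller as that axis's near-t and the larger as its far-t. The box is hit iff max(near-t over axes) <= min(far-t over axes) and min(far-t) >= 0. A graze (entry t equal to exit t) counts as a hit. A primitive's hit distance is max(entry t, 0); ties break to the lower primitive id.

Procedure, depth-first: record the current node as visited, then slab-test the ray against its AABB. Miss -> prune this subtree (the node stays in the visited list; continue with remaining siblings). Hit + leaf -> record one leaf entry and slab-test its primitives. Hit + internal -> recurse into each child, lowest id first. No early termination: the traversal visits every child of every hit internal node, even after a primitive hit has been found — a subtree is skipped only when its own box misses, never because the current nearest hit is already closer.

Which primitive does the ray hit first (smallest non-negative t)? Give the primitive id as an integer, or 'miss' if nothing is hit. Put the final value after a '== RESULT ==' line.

Walk:
N0 x:[-5,39] y:[2,44] z:[-17,23] -> hit [2,23], descend [6, 24]
  N6 x:[10,39] y:[2,44] z:[-17,23] -> hit [10,23], descend [7, 22]
    N7 x:[12,25] y:[22,44] z:[-17,23] -> hit [22,23], descend [3, 15]
      N3 x:[17,22] y:[22,43] z:[10,23] -> hit [22,22] leaf, test {P9(miss), P12(miss)}
      N15 x:[12,25] y:[28,44] z:[-17,2] -> miss, prune
    N22 x:[10,39] y:[2,17] z:[-16,14] -> hit [10,14], descend [1, 9]
      N1 x:[10,13] y:[6,17] z:[7,14] -> hit [10,13], descend [10, 18]
        N10 x:[11,13] y:[13,17] z:[8,14] -> hit [13,13] leaf, test {P2@t=13}
        N18 x:[10,12] y:[6,13] z:[7,13] -> hit [10,12] leaf, test {P17@t=11, P18(miss)}
      N9 x:[18,39] y:[2,14] z:[-16,6] -> miss, prune
  N24 x:[-5,12] y:[3,40] z:[-8,23] -> hit [3,12], descend [11, 16]
    N11 x:[0,12] y:[24,40] z:[-8,23] -> miss, prune
    N16 x:[-5,11] y:[3,25] z:[5,17] -> hit [5,11], descend [2, 17]
      N2 x:[-5,11] y:[3,20] z:[5,17] -> hit [5,11], descend [20, 23]
        N20 x:[-2,4] y:[16,20] z:[5,8] -> miss, prune
        N23 x:[-5,11] y:[3,9] z:[10,17] -> miss, prune
      N17 x:[-4,9] y:[18,25] z:[7,17] -> miss, prune

17 AABB tests over nodes [0, 6, 7, 3, 15, 22, 1, 10, 18, 9, 24, 11, 16, 2, 20, 23, 17]; 3 leaves entered; closest P17.

== RESULT ==
17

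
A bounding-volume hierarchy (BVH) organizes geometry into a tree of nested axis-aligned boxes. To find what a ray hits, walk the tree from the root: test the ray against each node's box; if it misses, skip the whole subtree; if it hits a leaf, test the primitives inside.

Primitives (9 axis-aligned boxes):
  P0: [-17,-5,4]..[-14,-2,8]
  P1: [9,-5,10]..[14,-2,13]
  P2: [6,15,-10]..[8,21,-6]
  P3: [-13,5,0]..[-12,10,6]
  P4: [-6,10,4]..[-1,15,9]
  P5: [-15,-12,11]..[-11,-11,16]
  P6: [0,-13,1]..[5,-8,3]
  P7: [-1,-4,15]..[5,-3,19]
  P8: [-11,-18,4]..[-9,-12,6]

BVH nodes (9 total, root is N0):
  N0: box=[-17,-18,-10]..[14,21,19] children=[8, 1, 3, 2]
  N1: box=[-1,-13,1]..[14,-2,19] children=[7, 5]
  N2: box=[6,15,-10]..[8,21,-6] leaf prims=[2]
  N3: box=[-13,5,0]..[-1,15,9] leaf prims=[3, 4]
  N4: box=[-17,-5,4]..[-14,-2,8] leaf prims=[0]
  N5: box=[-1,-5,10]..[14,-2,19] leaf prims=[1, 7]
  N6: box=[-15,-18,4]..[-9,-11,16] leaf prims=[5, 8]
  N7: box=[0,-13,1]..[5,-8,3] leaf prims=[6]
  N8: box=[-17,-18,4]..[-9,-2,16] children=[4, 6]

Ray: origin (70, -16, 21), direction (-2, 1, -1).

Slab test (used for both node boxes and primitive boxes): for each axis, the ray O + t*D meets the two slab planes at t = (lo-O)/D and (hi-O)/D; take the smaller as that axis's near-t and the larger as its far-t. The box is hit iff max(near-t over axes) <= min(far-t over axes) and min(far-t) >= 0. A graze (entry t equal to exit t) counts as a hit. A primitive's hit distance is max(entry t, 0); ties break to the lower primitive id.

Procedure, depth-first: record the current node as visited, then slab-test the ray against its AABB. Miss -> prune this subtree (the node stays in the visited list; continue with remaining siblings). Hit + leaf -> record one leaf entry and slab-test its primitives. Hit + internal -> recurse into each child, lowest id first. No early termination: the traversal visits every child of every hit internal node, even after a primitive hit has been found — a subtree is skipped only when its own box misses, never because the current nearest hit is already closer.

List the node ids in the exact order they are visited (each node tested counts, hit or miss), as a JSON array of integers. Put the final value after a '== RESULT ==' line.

Traverse from the root:
N0 x:[28,87/2] y:[-2,37] z:[2,31] -> hit [28,31], descend [1, 2, 3, 8]
  N1 x:[28,71/2] y:[3,14] z:[2,20] -> miss, prune
  N2 x:[31,32] y:[31,37] z:[27,31] -> hit [31,31] leaf, test {P2@t=31}
  N3 x:[71/2,83/2] y:[21,31] z:[12,21] -> miss, prune
  N8 x:[79/2,87/2] y:[-2,14] z:[5,17] -> miss, prune

order=[0, 1, 2, 3, 8]  |boxes|=5  |leaves|=1  hit=P2

== RESULT ==
[0, 1, 2, 3, 8]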